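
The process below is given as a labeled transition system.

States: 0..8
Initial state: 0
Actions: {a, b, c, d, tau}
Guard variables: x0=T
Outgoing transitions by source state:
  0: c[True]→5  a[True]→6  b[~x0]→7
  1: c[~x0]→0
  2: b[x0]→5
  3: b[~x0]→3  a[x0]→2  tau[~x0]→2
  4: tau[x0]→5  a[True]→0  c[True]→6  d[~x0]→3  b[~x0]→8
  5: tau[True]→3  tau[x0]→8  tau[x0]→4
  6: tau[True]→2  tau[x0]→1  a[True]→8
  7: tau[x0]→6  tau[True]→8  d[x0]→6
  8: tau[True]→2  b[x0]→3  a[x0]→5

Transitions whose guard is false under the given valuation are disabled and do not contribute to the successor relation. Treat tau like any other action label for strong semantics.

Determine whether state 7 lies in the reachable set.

After dropping false guards: 19 live edges.
L0 = {0}
L1 = {5,6}  total {0,5,6}
L2 = {1,2,3,4,8}  total {0,1,2,3,4,5,6,8}
Reach set: {0,1,2,3,4,5,6,8}

Answer: UNREACHABLE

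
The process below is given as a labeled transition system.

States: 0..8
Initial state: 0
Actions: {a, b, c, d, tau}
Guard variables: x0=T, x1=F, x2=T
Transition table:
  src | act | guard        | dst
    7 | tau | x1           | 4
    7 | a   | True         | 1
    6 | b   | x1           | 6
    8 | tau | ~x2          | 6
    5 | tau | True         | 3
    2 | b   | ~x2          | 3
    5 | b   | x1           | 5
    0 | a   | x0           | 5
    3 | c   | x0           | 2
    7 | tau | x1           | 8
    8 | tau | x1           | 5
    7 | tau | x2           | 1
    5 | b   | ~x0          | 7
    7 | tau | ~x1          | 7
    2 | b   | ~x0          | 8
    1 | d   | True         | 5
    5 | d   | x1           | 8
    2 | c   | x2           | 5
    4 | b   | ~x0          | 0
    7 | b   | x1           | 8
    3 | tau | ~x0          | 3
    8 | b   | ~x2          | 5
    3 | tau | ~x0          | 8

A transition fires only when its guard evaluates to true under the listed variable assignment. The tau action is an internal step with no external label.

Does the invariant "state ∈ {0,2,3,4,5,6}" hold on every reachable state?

Safe = {0,2,3,4,5,6}
Reach set: {0,2,3,5}
  0: safe
  2: safe
  3: safe
  5: safe

Answer: INVARIANT HOLDS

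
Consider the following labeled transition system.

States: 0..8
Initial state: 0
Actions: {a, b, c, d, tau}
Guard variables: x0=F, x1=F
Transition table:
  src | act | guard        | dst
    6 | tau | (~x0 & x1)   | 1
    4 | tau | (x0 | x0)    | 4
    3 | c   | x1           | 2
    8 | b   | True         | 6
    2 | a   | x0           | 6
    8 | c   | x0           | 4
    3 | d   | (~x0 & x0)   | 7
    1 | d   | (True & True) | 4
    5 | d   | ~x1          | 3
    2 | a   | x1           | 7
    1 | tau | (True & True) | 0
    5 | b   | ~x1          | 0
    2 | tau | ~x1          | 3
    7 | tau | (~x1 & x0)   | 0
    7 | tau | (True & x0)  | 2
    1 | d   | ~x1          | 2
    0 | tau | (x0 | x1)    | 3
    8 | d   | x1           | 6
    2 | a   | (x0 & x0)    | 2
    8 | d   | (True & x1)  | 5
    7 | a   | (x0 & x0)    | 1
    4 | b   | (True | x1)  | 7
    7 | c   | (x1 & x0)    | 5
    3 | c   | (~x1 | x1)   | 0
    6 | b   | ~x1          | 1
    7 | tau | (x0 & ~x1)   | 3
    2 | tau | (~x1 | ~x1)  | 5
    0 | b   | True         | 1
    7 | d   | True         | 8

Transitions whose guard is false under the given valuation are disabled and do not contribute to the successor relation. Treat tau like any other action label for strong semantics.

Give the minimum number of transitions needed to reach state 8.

BFS to 8:
  Layer 0: {0}
  Layer 1: {1}
  Layer 2: {2,4}
  Layer 3: {3,5,7}
  Layer 4: {8}
8 enters at depth 4; path b·d·b·d

Answer: 4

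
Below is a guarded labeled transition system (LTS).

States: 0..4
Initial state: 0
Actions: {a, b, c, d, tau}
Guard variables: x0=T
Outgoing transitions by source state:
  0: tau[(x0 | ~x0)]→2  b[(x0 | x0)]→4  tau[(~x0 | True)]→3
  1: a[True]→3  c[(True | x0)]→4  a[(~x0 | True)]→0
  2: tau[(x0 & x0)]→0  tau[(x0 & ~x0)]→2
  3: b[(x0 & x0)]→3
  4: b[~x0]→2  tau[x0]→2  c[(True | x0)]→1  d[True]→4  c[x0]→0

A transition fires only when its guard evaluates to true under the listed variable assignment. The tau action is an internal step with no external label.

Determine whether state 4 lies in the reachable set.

Answer: REACHABLE

Trace:
After dropping false guards: 12 live edges.
depth 0: {0}
depth 1: {2,3,4}  total {0,2,3,4}
depth 2: {1}  total {0,1,2,3,4}
Reachable = {0,1,2,3,4}
witness 4: b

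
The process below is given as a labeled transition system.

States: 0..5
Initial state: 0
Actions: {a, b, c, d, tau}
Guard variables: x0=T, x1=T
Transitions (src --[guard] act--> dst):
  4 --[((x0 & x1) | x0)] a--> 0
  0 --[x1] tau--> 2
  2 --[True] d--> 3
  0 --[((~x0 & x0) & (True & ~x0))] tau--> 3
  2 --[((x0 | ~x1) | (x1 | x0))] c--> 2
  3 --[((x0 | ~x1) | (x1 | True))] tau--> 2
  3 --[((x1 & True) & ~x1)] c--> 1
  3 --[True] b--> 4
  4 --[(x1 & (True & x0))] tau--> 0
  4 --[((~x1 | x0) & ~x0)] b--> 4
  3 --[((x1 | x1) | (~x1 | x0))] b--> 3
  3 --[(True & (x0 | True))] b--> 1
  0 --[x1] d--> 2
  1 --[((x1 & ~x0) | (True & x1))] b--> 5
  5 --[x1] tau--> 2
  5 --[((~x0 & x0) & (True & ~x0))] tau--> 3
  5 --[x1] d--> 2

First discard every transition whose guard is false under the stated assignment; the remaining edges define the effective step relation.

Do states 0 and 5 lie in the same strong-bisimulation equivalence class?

Bisimulation quotient by refinement:
  π0 = {{0,1,2,3,4,5}}
  π1 = {{0,5},{1},{2},{3},{4}}
stable after 2 split(s): 5 block(s)
0∈{0,5}, 5∈{0,5}

Answer: BISIMILAR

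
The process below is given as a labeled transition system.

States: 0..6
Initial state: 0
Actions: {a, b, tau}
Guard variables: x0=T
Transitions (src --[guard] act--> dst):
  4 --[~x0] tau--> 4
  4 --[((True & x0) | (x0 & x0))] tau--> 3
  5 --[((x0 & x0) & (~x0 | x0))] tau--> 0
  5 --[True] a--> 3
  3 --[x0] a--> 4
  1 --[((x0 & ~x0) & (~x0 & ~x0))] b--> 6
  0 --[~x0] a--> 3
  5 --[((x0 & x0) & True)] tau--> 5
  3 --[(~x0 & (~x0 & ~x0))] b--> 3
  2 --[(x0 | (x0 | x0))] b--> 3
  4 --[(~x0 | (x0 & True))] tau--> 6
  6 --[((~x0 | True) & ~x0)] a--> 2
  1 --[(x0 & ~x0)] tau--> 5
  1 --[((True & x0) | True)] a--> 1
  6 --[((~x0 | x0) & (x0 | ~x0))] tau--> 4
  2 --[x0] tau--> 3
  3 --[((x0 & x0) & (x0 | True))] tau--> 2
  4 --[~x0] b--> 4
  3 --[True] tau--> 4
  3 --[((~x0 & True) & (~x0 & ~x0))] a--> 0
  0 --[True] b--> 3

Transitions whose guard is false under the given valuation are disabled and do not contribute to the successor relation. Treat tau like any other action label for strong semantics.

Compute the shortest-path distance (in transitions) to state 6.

BFS to 6:
  Layer 0: {0}
  Layer 1: {3}
  Layer 2: {2,4}
  Layer 3: {6}
first hit 6 at d=3 via b·a·tau

Answer: 3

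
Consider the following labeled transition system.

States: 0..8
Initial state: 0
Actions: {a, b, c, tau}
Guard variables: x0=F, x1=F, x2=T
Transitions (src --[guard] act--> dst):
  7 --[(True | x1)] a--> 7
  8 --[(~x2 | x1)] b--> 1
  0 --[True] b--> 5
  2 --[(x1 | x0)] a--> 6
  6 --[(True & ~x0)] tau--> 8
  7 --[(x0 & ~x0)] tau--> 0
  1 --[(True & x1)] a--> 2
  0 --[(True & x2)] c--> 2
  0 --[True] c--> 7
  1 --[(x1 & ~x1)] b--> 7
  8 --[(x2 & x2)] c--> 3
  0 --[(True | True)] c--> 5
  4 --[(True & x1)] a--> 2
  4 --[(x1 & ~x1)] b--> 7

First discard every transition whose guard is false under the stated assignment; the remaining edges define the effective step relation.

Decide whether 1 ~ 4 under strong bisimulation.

Refine partition for ~:
  π0 = {{0,1,2,3,4,5,6,7,8}}
  π1 = {{0},{1,2,3,4,5},{6},{7},{8}}
stable after 2 split(s): 5 block(s)
1∈{1,2,3,4,5}, 4∈{1,2,3,4,5}

Answer: BISIMILAR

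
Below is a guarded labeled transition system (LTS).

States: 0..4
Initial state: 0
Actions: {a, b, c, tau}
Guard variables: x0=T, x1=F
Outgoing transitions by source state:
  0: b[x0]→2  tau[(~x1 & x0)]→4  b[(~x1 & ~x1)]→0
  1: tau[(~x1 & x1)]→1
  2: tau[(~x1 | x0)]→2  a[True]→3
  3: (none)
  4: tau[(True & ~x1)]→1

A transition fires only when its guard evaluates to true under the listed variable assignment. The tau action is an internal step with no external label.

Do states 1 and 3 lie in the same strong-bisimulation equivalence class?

Answer: BISIMILAR

Analysis:
Compute ~ classes (split until stable):
  P[0] = {{0,1,2,3,4}}
  P[1] = {{0},{1,3},{2},{4}}
Fixed point at round 2; 4 class(es).
1∈{1,3}, 3∈{1,3}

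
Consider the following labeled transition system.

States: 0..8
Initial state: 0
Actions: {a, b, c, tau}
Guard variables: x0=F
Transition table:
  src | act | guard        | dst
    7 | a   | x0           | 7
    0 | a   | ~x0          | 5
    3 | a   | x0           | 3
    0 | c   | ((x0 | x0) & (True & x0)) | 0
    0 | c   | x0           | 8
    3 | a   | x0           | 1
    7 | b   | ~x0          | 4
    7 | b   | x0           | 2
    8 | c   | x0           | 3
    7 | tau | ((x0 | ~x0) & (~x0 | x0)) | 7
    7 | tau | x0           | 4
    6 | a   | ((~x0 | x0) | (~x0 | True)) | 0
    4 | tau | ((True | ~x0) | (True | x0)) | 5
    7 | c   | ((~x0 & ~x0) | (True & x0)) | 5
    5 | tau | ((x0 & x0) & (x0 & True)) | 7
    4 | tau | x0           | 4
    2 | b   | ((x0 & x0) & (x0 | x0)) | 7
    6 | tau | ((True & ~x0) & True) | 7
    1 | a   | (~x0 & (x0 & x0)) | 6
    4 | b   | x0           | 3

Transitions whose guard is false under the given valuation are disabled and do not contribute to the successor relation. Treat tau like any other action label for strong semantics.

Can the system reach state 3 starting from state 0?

Guard filter leaves 7 enabled edge(s).
depth 0: {0}
depth 1: {5}  now seen {0,5}
Reachable = {0,5}

Answer: UNREACHABLE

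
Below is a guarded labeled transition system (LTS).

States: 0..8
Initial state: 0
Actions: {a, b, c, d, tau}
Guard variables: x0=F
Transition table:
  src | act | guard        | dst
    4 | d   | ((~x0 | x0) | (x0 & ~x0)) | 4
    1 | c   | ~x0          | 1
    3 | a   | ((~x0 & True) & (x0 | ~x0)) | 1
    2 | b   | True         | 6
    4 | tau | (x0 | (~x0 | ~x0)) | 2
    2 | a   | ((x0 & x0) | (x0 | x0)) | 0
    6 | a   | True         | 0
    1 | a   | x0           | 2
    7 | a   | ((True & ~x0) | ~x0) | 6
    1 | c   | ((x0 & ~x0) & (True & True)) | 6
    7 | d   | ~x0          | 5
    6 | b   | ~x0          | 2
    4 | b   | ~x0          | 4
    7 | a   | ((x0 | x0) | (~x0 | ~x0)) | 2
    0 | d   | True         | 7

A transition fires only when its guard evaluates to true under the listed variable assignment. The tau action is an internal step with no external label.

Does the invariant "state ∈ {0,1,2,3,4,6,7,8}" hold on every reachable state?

Allowed set {0,1,2,3,4,6,7,8}
Reachable = {0,2,5,6,7}
  0: ✓
  2: ✓
  5: outside
  6: ✓
  7: ✓
witness against invariant: d·d → 5

Answer: INVARIANT VIOLATED at state 5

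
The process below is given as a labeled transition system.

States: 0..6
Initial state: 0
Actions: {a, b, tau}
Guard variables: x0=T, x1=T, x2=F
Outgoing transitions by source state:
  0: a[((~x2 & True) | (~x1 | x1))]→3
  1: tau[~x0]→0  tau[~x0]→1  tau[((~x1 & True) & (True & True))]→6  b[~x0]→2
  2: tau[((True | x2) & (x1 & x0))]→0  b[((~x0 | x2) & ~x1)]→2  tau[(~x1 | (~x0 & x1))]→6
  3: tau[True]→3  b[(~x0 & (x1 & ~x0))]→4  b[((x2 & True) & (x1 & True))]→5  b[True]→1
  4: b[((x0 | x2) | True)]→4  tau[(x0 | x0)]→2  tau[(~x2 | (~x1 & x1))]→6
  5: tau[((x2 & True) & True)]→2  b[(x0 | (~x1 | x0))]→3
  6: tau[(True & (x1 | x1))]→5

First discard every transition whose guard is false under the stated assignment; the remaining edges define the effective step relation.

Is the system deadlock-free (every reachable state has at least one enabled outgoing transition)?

Answer: DEADLOCK at state 1

Working:
R = {0,1,3}
  0: a→3  [1 out]
  1: ∅  [STUCK]
  3: b→1  tau→3  [2 out]
witness 1: a·b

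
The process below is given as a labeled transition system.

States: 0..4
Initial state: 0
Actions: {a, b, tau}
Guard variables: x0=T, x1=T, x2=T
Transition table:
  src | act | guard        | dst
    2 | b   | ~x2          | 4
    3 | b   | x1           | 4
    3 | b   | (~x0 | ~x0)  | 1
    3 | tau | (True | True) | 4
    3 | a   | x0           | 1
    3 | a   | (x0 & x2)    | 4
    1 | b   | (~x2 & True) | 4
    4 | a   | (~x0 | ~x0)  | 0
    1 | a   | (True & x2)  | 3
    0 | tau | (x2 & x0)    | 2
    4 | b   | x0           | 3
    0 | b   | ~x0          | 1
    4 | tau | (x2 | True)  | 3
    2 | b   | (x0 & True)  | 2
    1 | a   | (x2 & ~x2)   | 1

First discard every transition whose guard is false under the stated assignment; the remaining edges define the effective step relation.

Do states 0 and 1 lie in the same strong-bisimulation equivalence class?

Answer: NOT BISIMILAR

Working:
Compute ~ classes (split until stable):
  round 0: {{0,1,2,3,4}}
  round 1: {{0},{1},{2},{3},{4}}
Fixed point at round 2; 5 class(es).
class of 0: {0}; class of 1: {1}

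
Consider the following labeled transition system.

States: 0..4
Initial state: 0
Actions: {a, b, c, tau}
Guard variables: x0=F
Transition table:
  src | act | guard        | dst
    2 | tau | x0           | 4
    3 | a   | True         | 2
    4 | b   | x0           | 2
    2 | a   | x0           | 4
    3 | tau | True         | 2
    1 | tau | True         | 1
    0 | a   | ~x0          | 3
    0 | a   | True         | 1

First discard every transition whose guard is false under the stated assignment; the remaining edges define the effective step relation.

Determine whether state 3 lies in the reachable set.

After dropping false guards: 5 live edges.
L0 = {0}
L1 = {1,3}  cumulative {0,1,3}
L2 = {2}  cumulative {0,1,2,3}
Reach set: {0,1,2,3}
trace reaching 3: a

Answer: REACHABLE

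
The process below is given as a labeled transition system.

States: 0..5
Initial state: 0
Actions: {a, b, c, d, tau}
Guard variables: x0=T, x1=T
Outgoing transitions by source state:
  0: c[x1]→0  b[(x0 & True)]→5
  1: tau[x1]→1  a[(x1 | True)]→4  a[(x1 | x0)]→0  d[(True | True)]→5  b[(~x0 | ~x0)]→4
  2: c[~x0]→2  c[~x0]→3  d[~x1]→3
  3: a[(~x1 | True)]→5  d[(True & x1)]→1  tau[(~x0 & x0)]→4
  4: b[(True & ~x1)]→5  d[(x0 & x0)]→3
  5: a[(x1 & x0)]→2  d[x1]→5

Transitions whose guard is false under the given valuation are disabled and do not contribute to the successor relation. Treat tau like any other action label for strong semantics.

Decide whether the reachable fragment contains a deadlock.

Answer: DEADLOCK at state 2

Working:
Reachable = {0,2,5}
  0: b→5  c→0  [2 out]
  2: ∅  [no exit]
  5: a→2  d→5  [2 out]
trace reaching 2: b·a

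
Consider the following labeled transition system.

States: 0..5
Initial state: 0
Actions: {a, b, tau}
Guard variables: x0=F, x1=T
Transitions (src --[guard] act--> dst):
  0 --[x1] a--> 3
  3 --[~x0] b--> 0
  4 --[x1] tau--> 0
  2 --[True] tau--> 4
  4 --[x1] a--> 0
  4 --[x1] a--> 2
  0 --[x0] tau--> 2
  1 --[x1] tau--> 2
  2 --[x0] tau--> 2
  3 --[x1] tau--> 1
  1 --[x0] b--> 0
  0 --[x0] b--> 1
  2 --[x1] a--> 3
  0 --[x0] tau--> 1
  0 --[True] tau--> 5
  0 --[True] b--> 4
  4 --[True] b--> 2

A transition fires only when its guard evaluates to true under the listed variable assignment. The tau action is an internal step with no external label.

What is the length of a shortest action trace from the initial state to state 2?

Answer: 2

Working:
Layered search for 2:
  L0 = {0}
  L1 = {3,4,5}
  L2 = {1,2}
2 enters at depth 2; path b·a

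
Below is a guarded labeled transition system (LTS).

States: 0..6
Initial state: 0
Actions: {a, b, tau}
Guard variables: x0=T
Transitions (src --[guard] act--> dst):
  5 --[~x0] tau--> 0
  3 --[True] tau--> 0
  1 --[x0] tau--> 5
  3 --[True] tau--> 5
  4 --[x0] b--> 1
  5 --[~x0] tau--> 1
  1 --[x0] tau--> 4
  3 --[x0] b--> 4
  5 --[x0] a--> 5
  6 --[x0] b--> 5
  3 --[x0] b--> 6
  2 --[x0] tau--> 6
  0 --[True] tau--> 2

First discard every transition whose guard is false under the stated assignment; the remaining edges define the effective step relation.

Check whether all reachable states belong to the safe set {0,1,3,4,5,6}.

Answer: INVARIANT VIOLATED at state 2

Analysis:
Allowed set {0,1,3,4,5,6}
Reachable = {0,2,5,6}
  0: ✓
  2: VIOLATES
  5: ✓
  6: ✓
counterexample path to 2: tau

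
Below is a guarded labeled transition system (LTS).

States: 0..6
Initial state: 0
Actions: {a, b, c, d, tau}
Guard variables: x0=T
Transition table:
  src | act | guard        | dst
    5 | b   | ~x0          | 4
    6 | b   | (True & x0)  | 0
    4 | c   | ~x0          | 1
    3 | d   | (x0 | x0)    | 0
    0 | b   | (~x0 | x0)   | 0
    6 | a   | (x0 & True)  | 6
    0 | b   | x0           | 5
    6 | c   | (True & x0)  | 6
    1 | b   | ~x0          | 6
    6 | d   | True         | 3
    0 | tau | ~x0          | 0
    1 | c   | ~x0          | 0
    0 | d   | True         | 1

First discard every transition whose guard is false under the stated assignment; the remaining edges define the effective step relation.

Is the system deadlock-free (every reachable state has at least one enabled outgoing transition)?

Answer: DEADLOCK at state 1

Analysis:
Reach set: {0,1,5}
  0: b→0  b→5  d→1  [deg 3]
  1: ∅  [deadlock]
  5: ∅  [deadlock]
trace reaching 1: d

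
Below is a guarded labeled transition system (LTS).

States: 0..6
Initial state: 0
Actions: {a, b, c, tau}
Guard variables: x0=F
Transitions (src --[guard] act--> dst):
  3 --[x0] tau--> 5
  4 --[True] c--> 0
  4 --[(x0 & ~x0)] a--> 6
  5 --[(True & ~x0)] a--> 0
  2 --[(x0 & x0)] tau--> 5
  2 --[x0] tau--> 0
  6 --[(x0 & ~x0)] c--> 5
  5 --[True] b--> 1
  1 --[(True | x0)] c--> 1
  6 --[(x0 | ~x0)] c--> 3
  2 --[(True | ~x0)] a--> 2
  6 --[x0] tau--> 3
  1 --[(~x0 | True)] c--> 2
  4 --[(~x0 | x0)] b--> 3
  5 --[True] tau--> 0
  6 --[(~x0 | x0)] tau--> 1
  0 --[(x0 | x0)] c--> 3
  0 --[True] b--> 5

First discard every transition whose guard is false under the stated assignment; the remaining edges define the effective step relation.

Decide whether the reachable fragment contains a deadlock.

R = {0,1,2,5}
  0: b→5  [deg 1]
  1: c→1  c→2  [deg 2]
  2: a→2  [deg 1]
  5: a→0  b→1  tau→0  [deg 3]

Answer: DEADLOCK-FREE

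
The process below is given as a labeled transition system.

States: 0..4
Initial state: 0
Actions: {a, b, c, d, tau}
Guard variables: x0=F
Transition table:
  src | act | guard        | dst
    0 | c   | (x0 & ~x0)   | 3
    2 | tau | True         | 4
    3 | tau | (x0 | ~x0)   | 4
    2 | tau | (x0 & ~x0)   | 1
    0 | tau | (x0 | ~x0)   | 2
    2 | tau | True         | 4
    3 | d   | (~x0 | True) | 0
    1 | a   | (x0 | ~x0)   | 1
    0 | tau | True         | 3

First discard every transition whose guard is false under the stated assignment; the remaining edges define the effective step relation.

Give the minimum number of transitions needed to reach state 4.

Answer: 2

Working:
Breadth-first toward 4:
  Layer 0: {0}
  Layer 1: {2,3}
  Layer 2: {4}
depth(4)=2, e.g. tau·tau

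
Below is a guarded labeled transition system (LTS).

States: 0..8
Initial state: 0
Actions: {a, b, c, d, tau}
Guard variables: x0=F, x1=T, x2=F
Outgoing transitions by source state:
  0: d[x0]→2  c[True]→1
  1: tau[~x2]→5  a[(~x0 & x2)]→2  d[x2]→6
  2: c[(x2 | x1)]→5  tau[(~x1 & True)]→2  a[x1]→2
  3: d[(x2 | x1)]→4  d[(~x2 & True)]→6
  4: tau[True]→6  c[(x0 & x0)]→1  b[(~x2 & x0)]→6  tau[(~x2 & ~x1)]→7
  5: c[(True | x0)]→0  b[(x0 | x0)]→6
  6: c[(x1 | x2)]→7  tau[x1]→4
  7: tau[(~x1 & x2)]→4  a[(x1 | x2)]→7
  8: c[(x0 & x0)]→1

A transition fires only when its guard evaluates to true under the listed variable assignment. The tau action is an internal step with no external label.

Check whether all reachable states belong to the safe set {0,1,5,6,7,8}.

Allowed set {0,1,5,6,7,8}
Reach set: {0,1,5}
  0: ok
  1: ok
  5: ok

Answer: INVARIANT HOLDS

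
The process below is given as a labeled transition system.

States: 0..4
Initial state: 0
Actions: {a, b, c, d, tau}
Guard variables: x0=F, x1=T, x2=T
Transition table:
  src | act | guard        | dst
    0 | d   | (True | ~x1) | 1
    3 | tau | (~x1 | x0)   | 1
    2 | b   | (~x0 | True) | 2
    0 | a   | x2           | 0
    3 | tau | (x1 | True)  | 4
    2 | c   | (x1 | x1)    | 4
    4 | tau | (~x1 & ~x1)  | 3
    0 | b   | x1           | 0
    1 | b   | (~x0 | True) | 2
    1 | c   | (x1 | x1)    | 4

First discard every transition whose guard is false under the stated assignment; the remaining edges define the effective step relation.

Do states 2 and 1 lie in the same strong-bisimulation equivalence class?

Refine partition for ~:
  round 0: {{0,1,2,3,4}}
  round 1: {{0},{1,2},{3},{4}}
4 equivalence class(es) (converged in 2)
class of 2: {1,2}; class of 1: {1,2}

Answer: BISIMILAR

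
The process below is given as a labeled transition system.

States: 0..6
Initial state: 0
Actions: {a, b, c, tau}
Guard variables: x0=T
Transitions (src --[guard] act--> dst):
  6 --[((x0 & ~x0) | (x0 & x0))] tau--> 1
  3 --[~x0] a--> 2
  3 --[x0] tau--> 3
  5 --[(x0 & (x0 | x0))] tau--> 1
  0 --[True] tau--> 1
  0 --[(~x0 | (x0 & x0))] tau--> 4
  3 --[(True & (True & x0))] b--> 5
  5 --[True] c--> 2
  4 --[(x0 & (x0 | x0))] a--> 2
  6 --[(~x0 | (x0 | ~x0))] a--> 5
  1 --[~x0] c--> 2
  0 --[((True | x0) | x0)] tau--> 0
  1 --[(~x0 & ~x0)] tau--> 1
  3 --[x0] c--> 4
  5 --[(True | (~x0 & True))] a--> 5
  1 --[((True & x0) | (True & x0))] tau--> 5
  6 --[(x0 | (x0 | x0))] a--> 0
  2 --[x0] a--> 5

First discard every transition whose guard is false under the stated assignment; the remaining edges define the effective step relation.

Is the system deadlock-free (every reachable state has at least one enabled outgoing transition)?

R = {0,1,2,4,5}
  0: tau→0  tau→1  tau→4  [deg 3]
  1: tau→5  [deg 1]
  2: a→5  [deg 1]
  4: a→2  [deg 1]
  5: a→5  c→2  tau→1  [deg 3]

Answer: DEADLOCK-FREE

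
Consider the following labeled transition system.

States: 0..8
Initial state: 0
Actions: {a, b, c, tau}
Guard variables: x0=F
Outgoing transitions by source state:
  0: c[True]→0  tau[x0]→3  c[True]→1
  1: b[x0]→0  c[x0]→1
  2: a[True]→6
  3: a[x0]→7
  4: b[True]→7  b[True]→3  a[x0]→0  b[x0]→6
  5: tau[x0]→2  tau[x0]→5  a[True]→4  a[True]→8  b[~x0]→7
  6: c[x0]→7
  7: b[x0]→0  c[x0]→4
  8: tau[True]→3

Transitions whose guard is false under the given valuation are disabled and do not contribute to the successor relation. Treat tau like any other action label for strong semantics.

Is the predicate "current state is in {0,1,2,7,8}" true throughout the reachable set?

Answer: INVARIANT HOLDS

Working:
Inv-set: {0,1,2,7,8}
Reach set: {0,1}
  0: ✓
  1: ✓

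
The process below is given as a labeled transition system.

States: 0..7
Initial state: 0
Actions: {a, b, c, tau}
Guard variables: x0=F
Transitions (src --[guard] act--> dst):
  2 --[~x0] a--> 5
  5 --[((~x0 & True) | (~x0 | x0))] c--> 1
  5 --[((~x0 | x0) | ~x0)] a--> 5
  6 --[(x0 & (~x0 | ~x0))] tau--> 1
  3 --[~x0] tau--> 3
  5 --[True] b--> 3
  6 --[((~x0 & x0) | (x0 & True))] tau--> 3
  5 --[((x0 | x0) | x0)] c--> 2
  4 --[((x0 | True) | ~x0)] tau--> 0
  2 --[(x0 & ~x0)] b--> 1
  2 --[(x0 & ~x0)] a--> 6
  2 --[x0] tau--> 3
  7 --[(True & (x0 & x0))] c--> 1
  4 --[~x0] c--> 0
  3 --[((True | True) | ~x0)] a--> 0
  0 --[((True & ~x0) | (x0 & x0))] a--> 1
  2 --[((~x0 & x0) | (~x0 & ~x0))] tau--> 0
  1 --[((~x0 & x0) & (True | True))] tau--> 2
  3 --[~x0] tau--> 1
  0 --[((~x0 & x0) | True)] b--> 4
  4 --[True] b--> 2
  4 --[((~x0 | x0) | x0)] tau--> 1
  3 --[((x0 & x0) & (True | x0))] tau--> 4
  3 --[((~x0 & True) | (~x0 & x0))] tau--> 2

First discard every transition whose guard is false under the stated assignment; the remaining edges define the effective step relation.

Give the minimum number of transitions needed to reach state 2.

Answer: 2

Working:
Layered search for 2:
  depth 0: {0}
  depth 1: {1,4}
  depth 2: {2}
first hit 2 at d=2 via b·b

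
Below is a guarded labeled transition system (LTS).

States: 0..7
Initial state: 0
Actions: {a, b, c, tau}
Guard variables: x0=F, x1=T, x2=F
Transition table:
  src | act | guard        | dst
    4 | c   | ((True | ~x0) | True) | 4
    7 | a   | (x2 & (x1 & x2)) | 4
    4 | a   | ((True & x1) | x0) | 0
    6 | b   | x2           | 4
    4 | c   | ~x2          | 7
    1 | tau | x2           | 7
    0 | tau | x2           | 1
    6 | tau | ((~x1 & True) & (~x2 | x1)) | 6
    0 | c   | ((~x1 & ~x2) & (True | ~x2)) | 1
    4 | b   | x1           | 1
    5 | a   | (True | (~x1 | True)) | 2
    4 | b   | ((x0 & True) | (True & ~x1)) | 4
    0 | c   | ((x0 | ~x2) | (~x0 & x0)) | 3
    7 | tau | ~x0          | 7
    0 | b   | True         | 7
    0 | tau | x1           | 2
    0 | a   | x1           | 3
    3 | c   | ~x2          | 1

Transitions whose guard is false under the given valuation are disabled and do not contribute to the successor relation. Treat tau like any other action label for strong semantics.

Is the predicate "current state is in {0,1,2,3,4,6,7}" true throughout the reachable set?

Answer: INVARIANT HOLDS

Analysis:
Safe = {0,1,2,3,4,6,7}
Reachable = {0,1,2,3,7}
  0: ✓
  1: ✓
  2: ✓
  3: ✓
  7: ✓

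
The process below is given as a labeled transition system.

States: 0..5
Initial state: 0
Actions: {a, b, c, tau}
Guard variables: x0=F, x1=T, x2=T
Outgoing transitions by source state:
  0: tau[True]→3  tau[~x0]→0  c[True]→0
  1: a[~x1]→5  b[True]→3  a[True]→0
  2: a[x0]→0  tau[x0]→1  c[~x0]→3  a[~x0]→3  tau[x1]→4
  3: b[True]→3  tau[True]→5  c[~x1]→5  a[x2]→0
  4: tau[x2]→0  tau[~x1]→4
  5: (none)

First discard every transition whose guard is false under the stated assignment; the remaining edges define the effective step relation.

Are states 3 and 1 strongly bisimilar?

Compute ~ classes (split until stable):
  π0 = {{0,1,2,3,4,5}}
  π1 = {{0},{1},{2},{3},{4},{5}}
stable after 2 split(s): 6 block(s)
class of 3: {3}; class of 1: {1}

Answer: NOT BISIMILAR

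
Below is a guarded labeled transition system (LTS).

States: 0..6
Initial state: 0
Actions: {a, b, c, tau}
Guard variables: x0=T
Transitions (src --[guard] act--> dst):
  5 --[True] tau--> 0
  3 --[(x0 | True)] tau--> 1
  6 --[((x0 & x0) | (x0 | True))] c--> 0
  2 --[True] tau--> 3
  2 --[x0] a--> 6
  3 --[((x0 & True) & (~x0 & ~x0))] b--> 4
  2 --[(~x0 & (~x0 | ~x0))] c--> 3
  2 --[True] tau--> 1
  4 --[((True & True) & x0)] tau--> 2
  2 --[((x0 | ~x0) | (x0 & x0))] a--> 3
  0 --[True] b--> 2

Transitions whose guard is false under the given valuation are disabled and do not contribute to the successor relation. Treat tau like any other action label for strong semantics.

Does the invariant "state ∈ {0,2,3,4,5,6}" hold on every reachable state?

Answer: INVARIANT VIOLATED at state 1

Analysis:
Inv-set: {0,2,3,4,5,6}
R = {0,1,2,3,6}
  0: ok
  1: VIOLATES
  2: ok
  3: ok
  6: ok
reach 1 via b·tau — violates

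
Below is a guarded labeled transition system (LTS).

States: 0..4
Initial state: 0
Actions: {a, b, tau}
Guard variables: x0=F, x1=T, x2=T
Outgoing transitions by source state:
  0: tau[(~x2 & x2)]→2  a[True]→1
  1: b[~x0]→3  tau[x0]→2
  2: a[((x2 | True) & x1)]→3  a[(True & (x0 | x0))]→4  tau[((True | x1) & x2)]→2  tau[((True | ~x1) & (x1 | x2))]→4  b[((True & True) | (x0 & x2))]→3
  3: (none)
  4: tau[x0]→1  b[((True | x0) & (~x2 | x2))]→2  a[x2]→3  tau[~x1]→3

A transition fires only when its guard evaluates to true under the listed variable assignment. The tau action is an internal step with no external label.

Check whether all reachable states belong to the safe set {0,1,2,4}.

Inv-set: {0,1,2,4}
Reach set: {0,1,3}
  0: ✓
  1: ✓
  3: ✗ unsafe
witness against invariant: a·b → 3

Answer: INVARIANT VIOLATED at state 3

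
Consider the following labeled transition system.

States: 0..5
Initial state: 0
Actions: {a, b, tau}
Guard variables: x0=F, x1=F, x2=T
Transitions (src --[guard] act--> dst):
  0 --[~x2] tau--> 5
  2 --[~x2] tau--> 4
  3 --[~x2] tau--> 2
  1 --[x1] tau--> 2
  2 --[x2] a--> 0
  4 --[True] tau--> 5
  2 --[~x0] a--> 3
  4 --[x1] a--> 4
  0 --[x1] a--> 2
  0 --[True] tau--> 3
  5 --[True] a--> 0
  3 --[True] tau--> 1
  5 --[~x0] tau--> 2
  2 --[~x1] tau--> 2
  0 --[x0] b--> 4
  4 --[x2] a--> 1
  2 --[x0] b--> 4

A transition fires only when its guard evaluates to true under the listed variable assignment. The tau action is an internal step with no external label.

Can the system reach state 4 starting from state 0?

Answer: UNREACHABLE

Analysis:
After dropping false guards: 9 live edges.
depth 0: {0}
depth 1: {3}  now seen {0,3}
depth 2: {1}  now seen {0,1,3}
Reachable = {0,1,3}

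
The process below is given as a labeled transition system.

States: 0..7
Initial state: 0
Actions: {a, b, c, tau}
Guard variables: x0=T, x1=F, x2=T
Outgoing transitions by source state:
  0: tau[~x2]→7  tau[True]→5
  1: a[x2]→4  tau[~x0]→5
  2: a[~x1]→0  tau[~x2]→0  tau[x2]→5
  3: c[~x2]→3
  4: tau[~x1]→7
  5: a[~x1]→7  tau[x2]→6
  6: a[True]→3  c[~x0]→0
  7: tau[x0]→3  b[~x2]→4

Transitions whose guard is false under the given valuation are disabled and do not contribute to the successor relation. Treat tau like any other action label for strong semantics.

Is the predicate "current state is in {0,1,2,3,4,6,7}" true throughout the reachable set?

Inv-set: {0,1,2,3,4,6,7}
Reach set: {0,3,5,6,7}
  0: ✓
  3: ✓
  5: VIOLATES
  6: ✓
  7: ✓
counterexample path to 5: tau

Answer: INVARIANT VIOLATED at state 5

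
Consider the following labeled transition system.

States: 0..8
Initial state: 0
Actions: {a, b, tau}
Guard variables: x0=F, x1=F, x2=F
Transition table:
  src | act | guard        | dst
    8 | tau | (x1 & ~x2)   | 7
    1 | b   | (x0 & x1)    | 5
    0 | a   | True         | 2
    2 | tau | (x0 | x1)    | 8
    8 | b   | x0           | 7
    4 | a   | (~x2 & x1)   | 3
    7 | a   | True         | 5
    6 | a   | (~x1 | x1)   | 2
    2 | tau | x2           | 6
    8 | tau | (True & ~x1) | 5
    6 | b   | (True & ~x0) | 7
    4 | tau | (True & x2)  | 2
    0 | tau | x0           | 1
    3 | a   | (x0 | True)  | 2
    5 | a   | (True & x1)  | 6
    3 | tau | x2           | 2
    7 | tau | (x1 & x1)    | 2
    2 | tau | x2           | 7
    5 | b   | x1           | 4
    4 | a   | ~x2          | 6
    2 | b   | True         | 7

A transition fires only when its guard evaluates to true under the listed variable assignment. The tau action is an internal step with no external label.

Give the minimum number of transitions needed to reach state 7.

Breadth-first toward 7:
  depth 0: {0}
  depth 1: {2}
  depth 2: {7}
first hit 7 at d=2 via a·b

Answer: 2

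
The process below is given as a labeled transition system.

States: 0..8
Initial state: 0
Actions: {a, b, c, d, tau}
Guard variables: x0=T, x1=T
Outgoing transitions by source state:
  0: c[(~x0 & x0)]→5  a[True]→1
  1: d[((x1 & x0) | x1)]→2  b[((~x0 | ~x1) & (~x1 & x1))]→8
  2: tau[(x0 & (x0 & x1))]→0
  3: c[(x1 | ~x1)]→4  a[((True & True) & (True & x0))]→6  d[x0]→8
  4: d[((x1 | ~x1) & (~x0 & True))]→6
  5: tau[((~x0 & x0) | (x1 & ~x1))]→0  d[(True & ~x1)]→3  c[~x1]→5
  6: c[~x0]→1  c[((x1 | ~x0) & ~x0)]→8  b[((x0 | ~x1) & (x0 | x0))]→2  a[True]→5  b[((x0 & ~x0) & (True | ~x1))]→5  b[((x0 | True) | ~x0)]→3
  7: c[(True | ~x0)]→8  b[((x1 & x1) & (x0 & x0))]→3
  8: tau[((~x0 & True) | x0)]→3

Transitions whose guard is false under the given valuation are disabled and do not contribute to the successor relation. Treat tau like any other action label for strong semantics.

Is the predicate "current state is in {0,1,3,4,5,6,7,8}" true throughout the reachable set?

Answer: INVARIANT VIOLATED at state 2

Working:
Inv-set: {0,1,3,4,5,6,7,8}
Reachable = {0,1,2}
  0: safe
  1: safe
  2: VIOLATES
counterexample path to 2: a·d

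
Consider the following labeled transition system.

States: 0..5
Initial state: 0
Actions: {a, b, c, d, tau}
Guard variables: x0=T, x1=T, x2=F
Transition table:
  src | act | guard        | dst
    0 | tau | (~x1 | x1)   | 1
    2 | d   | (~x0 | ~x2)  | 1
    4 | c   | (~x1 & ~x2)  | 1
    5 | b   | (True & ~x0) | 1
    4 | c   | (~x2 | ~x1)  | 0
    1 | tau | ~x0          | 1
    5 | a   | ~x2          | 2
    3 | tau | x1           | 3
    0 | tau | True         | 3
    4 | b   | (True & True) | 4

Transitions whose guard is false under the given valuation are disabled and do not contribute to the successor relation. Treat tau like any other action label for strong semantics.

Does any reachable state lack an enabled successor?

Answer: DEADLOCK at state 1

Trace:
Reachable = {0,1,3}
  0: tau→1  tau→3  [2 exit(s)]
  1: ∅  [no exit]
  3: tau→3  [1 exit(s)]
Path to 1: tau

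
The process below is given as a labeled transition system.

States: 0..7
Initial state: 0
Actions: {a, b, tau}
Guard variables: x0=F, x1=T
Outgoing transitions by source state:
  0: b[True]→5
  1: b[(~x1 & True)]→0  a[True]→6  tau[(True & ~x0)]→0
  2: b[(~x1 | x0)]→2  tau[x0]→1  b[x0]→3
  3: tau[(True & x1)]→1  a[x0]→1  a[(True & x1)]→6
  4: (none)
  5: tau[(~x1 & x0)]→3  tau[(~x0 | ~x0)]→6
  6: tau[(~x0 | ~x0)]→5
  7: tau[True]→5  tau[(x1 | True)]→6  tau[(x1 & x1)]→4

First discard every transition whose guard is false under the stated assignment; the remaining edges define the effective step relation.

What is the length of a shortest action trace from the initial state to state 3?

Layered search for 3:
  Layer 0: {0}
  Layer 1: {5}
  Layer 2: {6}
3 never appears.

Answer: UNREACHABLE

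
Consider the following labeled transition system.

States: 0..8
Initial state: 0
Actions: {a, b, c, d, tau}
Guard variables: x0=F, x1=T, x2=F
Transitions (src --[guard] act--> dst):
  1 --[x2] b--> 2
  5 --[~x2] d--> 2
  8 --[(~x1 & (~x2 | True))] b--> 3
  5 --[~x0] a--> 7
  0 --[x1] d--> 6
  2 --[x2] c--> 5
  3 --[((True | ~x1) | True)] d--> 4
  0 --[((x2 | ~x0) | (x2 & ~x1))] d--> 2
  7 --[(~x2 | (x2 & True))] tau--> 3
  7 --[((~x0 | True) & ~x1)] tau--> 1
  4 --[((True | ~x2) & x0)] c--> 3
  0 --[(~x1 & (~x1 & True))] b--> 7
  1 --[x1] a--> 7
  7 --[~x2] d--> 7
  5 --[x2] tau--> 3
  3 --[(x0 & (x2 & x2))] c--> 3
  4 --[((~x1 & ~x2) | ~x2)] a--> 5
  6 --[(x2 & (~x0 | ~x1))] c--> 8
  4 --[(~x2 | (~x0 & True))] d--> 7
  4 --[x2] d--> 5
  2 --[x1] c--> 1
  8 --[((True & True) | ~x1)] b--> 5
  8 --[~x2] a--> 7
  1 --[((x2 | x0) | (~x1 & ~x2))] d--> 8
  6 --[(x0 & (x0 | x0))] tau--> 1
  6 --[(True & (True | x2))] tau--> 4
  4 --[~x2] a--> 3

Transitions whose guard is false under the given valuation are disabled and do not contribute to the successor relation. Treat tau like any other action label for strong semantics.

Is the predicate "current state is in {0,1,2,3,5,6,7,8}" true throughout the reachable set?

Allowed set {0,1,2,3,5,6,7,8}
R = {0,1,2,3,4,5,6,7}
  0: ok
  1: ok
  2: ok
  3: ok
  4: ✗ unsafe
  5: ok
  6: ok
  7: ok
witness against invariant: d·tau → 4

Answer: INVARIANT VIOLATED at state 4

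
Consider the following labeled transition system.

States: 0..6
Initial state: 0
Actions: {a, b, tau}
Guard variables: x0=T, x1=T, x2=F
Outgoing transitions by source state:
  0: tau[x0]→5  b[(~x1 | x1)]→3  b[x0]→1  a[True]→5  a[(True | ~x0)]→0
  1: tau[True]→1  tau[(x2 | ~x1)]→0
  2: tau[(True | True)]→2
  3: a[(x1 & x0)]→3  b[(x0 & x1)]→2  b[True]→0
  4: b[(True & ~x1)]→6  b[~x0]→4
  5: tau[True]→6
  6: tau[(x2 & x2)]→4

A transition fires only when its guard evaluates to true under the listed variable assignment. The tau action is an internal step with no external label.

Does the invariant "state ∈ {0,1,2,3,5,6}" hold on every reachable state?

Answer: INVARIANT HOLDS

Working:
Inv-set: {0,1,2,3,5,6}
R = {0,1,2,3,5,6}
  0: ok
  1: ok
  2: ok
  3: ok
  5: ok
  6: ok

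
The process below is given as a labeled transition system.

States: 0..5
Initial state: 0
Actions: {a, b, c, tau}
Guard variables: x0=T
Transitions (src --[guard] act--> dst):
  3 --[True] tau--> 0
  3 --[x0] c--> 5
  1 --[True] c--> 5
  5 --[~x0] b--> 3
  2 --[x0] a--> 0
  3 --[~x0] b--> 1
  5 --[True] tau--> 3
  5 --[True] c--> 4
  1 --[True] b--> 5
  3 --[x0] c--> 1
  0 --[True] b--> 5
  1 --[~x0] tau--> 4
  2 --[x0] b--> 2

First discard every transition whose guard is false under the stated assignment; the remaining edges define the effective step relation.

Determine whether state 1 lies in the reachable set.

Guard filter leaves 10 enabled edge(s).
L0 = {0}
L1 = {5}  now seen {0,5}
L2 = {3,4}  now seen {0,3,4,5}
L3 = {1}  now seen {0,1,3,4,5}
Reachable = {0,1,3,4,5}
trace reaching 1: b·tau·c

Answer: REACHABLE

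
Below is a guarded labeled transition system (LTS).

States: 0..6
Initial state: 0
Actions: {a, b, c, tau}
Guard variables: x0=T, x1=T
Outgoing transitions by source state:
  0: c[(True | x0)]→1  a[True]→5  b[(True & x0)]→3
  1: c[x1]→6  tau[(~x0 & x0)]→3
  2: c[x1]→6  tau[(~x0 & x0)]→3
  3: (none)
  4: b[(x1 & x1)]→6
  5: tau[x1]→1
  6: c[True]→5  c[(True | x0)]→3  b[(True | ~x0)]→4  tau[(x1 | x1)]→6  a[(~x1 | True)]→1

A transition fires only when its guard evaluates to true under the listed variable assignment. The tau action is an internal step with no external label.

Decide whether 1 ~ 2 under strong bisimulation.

Answer: BISIMILAR

Trace:
Refine partition for ~:
  π0 = {{0,1,2,3,4,5,6}}
  π1 = {{0},{1,2},{3},{4},{5},{6}}
Fixed point at round 2; 6 class(es).
class of 1: {1,2}; class of 2: {1,2}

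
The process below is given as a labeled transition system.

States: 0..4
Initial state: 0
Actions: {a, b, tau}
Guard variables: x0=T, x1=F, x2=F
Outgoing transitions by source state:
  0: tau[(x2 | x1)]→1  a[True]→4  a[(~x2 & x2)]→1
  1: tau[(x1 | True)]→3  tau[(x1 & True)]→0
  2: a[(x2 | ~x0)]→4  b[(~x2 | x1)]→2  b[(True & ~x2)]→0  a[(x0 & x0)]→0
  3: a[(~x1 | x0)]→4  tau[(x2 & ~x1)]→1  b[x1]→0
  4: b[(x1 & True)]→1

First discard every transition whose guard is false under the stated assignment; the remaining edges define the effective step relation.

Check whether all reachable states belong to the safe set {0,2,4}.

Safe = {0,2,4}
Reach set: {0,4}
  0: ok
  4: ok

Answer: INVARIANT HOLDS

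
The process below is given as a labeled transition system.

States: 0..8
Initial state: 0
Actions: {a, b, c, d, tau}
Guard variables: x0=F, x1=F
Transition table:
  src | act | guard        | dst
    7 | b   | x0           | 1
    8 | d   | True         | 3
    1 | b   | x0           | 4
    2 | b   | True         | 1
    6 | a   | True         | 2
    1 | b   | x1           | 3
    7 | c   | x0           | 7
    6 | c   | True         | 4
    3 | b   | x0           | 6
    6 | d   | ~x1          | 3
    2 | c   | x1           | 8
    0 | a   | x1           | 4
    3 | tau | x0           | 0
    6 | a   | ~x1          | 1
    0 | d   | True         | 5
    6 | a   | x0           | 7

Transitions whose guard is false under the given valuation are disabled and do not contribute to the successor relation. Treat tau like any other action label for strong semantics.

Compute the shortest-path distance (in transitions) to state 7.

Layered search for 7:
  L0 = {0}
  L1 = {5}
7 never appears.

Answer: UNREACHABLE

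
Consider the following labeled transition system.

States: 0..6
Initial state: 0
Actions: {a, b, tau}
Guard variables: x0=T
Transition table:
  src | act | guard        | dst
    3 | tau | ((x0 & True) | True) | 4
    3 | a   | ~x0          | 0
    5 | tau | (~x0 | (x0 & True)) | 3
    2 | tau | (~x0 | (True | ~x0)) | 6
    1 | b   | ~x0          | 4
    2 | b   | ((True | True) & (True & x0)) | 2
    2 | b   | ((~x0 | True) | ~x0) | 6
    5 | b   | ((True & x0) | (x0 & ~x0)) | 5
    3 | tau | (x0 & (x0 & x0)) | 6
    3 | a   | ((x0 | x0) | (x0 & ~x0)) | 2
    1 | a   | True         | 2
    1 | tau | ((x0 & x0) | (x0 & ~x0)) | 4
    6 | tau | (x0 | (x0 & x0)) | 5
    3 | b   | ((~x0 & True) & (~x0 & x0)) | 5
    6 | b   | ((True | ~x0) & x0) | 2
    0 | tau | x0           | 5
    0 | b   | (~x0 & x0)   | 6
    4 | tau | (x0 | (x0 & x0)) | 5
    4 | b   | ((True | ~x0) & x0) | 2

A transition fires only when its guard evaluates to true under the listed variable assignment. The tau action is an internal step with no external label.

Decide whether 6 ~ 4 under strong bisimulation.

Answer: BISIMILAR

Working:
Bisimulation quotient by refinement:
  P[0] = {{0,1,2,3,4,5,6}}
  P[1] = {{0},{1,3},{2,4,5,6}}
  P[2] = {{0},{1,3},{2,4,6},{5}}
  P[3] = {{0},{1,3},{2},{4,6},{5}}
Fixed point at round 4; 5 class(es).
class of 6: {4,6}; class of 4: {4,6}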